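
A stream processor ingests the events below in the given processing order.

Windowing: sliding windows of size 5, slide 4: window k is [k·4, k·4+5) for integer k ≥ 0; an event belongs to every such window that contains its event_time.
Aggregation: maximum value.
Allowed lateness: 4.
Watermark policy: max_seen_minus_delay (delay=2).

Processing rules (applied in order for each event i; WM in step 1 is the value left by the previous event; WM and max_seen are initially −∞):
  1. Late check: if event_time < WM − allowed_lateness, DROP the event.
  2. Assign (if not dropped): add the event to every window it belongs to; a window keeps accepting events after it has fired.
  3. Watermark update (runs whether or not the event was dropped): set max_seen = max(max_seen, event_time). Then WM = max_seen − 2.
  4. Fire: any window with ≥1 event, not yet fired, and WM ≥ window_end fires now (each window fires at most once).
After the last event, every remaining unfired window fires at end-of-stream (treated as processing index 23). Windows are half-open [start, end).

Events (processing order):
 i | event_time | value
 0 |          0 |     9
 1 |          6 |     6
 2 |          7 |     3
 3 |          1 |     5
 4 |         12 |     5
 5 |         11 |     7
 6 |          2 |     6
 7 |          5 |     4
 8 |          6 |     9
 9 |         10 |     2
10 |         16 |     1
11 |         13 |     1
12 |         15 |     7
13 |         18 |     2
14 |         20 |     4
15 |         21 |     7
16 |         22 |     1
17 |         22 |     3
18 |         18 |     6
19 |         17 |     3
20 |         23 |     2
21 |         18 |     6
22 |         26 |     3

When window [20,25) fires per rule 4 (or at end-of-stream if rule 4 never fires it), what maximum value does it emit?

i=0 t=0 v=9: → [0,5); WM=-2
i=1 t=6 v=6: → [4,9); WM=4
i=2 t=7 v=3: → [4,9); WM=5; [0,5) fires=9
i=3 t=1 v=5: → [0,5); WM=5
i=4 t=12 v=5: → [12,17),[8,13); WM=10; [4,9) fires=6
i=5 t=11 v=7: → [8,13); WM=10
i=6 t=2 v=6: DROP (t<10-4); WM=10
i=7 t=5 v=4: DROP (t<10-4); WM=10
i=8 t=6 v=9: → [4,9); WM=10
i=9 t=10 v=2: → [8,13); WM=10
i=10 t=16 v=1: → [16,21),[12,17); WM=14; [8,13) fires=7
i=11 t=13 v=1: → [12,17); WM=14
i=12 t=15 v=7: → [12,17); WM=14
i=13 t=18 v=2: → [16,21); WM=16
i=14 t=20 v=4: → [20,25),[16,21); WM=18; [12,17) fires=7
i=15 t=21 v=7: → [20,25); WM=19
i=16 t=22 v=1: → [20,25); WM=20
i=17 t=22 v=3: → [20,25); WM=20
i=18 t=18 v=6: → [16,21); WM=20
i=19 t=17 v=3: → [16,21); WM=20
i=20 t=23 v=2: → [20,25); WM=21; [16,21) fires=6
i=21 t=18 v=6: → [16,21); WM=21
i=22 t=26 v=3: → [24,29); WM=24

7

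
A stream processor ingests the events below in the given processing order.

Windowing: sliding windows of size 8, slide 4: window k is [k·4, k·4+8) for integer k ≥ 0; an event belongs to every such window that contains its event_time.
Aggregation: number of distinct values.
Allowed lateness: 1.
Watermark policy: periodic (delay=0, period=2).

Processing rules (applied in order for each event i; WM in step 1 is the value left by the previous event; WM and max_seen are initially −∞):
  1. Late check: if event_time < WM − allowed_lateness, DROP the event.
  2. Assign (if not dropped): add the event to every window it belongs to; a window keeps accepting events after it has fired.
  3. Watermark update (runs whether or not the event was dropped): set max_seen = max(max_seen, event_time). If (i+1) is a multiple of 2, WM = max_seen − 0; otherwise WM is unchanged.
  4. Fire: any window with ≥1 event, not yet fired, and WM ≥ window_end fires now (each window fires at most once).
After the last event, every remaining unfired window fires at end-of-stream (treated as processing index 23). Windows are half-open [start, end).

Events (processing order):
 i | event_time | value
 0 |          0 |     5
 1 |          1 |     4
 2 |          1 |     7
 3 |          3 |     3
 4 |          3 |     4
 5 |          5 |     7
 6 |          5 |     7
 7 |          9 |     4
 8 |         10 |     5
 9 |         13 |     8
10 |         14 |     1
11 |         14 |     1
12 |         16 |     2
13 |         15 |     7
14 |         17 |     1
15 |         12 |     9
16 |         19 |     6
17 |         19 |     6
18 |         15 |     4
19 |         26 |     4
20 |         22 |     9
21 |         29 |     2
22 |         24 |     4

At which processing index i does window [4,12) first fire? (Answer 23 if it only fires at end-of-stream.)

9

i=0 t=0 v=5: → [0,8); WM=−∞
i=1 t=1 v=4: → [0,8); WM=1
i=2 t=1 v=7: → [0,8); WM=1
i=3 t=3 v=3: → [0,8); WM=3
i=4 t=3 v=4: → [0,8); WM=3
i=5 t=5 v=7: → [4,12),[0,8); WM=5
i=6 t=5 v=7: → [4,12),[0,8); WM=5
i=7 t=9 v=4: → [8,16),[4,12); WM=9; [0,8) fires=4
i=8 t=10 v=5: → [8,16),[4,12); WM=9
i=9 t=13 v=8: → [12,20),[8,16); WM=13; [4,12) fires=3
i=10 t=14 v=1: → [12,20),[8,16); WM=13
i=11 t=14 v=1: → [12,20),[8,16); WM=14
i=12 t=16 v=2: → [16,24),[12,20); WM=14
i=13 t=15 v=7: → [12,20),[8,16); WM=16; [8,16) fires=5
i=14 t=17 v=1: → [16,24),[12,20); WM=16
i=15 t=12 v=9: DROP (t<16-1); WM=17
i=16 t=19 v=6: → [16,24),[12,20); WM=17
i=17 t=19 v=6: → [16,24),[12,20); WM=19
i=18 t=15 v=4: DROP (t<19-1); WM=19
i=19 t=26 v=4: → [24,32),[20,28); WM=26; [12,20) fires=5 [16,24) fires=3
i=20 t=22 v=9: DROP (t<26-1); WM=26
i=21 t=29 v=2: → [28,36),[24,32); WM=29; [20,28) fires=1
i=22 t=24 v=4: DROP (t<29-1); WM=29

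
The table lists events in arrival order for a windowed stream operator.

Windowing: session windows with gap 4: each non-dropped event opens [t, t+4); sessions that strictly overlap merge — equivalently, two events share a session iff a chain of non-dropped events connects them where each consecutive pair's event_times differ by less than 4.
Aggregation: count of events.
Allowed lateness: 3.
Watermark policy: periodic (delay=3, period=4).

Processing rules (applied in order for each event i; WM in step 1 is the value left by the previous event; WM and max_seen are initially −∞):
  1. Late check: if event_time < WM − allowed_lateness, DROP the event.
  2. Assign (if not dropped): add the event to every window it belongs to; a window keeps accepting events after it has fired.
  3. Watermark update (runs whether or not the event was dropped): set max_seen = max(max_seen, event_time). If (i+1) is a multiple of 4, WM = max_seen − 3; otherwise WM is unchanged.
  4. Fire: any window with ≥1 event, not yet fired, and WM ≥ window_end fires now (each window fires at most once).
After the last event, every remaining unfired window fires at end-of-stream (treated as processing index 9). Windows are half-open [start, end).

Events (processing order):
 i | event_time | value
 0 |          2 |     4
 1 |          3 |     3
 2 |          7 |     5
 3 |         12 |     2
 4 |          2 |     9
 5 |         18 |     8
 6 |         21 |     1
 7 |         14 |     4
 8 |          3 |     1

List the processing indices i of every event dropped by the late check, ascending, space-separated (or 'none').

i=0 t=2 v=4: → [2,6); WM=−∞
i=1 t=3 v=3: → [2,7); WM=−∞
i=2 t=7 v=5: → [7,11); WM=−∞
i=3 t=12 v=2: → [12,16); WM=9
i=4 t=2 v=9: DROP (t<9-3); WM=9
i=5 t=18 v=8: → [18,22); WM=9
i=6 t=21 v=1: → [18,25); WM=9
i=7 t=14 v=4: → [12,18); WM=18
i=8 t=3 v=1: DROP (t<18-3); WM=18

4 8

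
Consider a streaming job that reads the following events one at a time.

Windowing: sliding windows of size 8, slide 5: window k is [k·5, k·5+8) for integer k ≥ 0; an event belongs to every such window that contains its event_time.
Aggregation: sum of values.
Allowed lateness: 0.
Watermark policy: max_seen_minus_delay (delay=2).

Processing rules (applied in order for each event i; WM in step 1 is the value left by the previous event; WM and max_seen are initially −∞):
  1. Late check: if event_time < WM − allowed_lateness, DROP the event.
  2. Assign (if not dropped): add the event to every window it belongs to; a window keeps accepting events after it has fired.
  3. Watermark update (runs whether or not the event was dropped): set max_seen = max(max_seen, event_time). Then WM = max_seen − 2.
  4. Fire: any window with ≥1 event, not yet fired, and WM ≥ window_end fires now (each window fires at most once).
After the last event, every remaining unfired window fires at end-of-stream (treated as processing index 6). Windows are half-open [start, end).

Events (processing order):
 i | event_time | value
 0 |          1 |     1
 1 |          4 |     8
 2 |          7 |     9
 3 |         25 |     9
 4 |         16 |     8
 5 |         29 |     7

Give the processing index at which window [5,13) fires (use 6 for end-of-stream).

3

i=0 t=1 v=1: → [0,8); WM=-1
i=1 t=4 v=8: → [0,8); WM=2
i=2 t=7 v=9: → [5,13),[0,8); WM=5
i=3 t=25 v=9: → [25,33),[20,28); WM=23; [0,8) fires=18 [5,13) fires=9
i=4 t=16 v=8: DROP (t<23-0); WM=23
i=5 t=29 v=7: → [25,33); WM=27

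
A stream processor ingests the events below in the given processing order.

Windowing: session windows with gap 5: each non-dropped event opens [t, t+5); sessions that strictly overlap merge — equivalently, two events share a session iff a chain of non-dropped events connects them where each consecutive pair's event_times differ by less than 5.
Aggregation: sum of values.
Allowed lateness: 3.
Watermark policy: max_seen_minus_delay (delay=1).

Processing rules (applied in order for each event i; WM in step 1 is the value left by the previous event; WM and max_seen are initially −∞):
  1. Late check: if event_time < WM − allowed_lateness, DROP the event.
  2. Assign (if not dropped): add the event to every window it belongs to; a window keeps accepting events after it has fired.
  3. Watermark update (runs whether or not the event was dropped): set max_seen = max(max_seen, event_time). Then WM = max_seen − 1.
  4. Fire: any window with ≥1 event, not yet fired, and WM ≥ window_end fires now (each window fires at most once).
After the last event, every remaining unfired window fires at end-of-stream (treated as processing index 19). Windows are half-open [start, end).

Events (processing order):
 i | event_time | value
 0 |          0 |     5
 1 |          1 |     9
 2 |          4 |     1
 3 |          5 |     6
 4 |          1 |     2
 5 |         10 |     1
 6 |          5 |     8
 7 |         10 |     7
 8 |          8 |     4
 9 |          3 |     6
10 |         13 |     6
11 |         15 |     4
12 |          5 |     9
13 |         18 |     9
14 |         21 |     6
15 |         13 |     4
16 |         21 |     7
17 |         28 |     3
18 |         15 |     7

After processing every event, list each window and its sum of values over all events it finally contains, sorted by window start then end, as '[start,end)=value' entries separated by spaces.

i=0 t=0 v=5: → [0,5); WM=-1
i=1 t=1 v=9: → [0,6); WM=0
i=2 t=4 v=1: → [0,9); WM=3
i=3 t=5 v=6: → [0,10); WM=4
i=4 t=1 v=2: → [0,10); WM=4
i=5 t=10 v=1: → [10,15); WM=9
i=6 t=5 v=8: DROP (t<9-3); WM=9
i=7 t=10 v=7: → [10,15); WM=9
i=8 t=8 v=4: → [0,15); WM=9
i=9 t=3 v=6: DROP (t<9-3); WM=9
i=10 t=13 v=6: → [0,18); WM=12
i=11 t=15 v=4: → [0,20); WM=14
i=12 t=5 v=9: DROP (t<14-3); WM=14
i=13 t=18 v=9: → [0,23); WM=17
i=14 t=21 v=6: → [0,26); WM=20
i=15 t=13 v=4: DROP (t<20-3); WM=20
i=16 t=21 v=7: → [0,26); WM=20
i=17 t=28 v=3: → [28,33); WM=27
i=18 t=15 v=7: DROP (t<27-3); WM=27

[0,26)=67 [28,33)=3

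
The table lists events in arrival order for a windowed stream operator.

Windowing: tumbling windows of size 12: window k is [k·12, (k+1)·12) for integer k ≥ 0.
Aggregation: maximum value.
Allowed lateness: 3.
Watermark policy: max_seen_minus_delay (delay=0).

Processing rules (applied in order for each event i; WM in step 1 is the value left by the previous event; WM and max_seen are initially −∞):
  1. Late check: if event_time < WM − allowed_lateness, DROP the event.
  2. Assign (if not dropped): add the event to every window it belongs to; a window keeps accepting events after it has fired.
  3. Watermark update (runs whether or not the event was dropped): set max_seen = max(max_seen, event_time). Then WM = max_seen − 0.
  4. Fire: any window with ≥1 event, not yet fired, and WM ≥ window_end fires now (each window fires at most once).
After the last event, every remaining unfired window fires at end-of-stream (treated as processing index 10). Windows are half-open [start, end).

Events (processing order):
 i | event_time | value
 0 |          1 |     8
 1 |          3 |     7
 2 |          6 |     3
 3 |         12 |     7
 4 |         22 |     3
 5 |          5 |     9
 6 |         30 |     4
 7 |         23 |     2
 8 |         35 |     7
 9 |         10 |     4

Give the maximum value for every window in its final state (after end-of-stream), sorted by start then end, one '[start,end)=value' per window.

i=0 t=1 v=8: → [0,12); WM=1
i=1 t=3 v=7: → [0,12); WM=3
i=2 t=6 v=3: → [0,12); WM=6
i=3 t=12 v=7: → [12,24); WM=12; [0,12) fires=8
i=4 t=22 v=3: → [12,24); WM=22
i=5 t=5 v=9: DROP (t<22-3); WM=22
i=6 t=30 v=4: → [24,36); WM=30; [12,24) fires=7
i=7 t=23 v=2: DROP (t<30-3); WM=30
i=8 t=35 v=7: → [24,36); WM=35
i=9 t=10 v=4: DROP (t<35-3); WM=35

[0,12)=8 [12,24)=7 [24,36)=7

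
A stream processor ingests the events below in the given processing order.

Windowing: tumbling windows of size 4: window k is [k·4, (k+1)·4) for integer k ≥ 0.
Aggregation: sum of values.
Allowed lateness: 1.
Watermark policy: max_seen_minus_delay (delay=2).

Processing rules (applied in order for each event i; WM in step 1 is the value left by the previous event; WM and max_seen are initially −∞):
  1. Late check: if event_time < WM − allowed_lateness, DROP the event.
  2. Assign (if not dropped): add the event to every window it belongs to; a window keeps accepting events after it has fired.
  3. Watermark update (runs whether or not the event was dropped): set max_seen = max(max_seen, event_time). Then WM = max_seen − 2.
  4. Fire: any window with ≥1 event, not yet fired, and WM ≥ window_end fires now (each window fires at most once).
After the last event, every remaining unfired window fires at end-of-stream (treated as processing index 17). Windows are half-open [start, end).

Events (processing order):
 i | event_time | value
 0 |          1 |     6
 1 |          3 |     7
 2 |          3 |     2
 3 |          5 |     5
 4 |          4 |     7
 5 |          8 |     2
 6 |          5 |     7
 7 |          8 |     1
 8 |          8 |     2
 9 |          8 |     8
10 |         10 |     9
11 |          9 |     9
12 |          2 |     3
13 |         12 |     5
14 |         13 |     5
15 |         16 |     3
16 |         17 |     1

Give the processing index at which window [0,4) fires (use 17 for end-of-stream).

i=0 t=1 v=6: → [0,4); WM=-1
i=1 t=3 v=7: → [0,4); WM=1
i=2 t=3 v=2: → [0,4); WM=1
i=3 t=5 v=5: → [4,8); WM=3
i=4 t=4 v=7: → [4,8); WM=3
i=5 t=8 v=2: → [8,12); WM=6; [0,4) fires=15
i=6 t=5 v=7: → [4,8); WM=6
i=7 t=8 v=1: → [8,12); WM=6
i=8 t=8 v=2: → [8,12); WM=6
i=9 t=8 v=8: → [8,12); WM=6
i=10 t=10 v=9: → [8,12); WM=8; [4,8) fires=19
i=11 t=9 v=9: → [8,12); WM=8
i=12 t=2 v=3: DROP (t<8-1); WM=8
i=13 t=12 v=5: → [12,16); WM=10
i=14 t=13 v=5: → [12,16); WM=11
i=15 t=16 v=3: → [16,20); WM=14; [8,12) fires=31
i=16 t=17 v=1: → [16,20); WM=15

5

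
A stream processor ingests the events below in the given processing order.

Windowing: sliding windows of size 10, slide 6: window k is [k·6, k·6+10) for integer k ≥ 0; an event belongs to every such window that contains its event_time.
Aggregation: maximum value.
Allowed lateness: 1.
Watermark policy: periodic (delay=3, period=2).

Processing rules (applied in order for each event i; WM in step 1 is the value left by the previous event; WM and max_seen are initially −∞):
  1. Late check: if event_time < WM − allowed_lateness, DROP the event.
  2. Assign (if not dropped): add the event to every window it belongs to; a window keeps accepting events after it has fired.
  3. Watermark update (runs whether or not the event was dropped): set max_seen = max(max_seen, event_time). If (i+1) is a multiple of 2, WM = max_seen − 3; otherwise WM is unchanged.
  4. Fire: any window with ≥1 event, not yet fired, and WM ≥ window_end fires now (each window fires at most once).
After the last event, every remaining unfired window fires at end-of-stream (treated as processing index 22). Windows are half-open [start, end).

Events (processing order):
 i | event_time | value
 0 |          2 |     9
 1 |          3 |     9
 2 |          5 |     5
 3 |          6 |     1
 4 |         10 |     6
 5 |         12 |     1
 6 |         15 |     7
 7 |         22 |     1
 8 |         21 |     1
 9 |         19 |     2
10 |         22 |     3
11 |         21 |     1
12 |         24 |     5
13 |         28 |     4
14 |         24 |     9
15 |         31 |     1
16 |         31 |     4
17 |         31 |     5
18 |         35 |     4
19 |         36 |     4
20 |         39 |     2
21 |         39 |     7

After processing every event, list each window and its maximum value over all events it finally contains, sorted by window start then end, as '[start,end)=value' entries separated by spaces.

[0,10)=9 [6,16)=7 [12,22)=7 [18,28)=9 [24,34)=9 [30,40)=7 [36,46)=7

i=0 t=2 v=9: → [0,10); WM=−∞
i=1 t=3 v=9: → [0,10); WM=0
i=2 t=5 v=5: → [0,10); WM=0
i=3 t=6 v=1: → [6,16),[0,10); WM=3
i=4 t=10 v=6: → [6,16); WM=3
i=5 t=12 v=1: → [12,22),[6,16); WM=9
i=6 t=15 v=7: → [12,22),[6,16); WM=9
i=7 t=22 v=1: → [18,28); WM=19; [0,10) fires=9 [6,16) fires=7
i=8 t=21 v=1: → [18,28),[12,22); WM=19
i=9 t=19 v=2: → [18,28),[12,22); WM=19
i=10 t=22 v=3: → [18,28); WM=19
i=11 t=21 v=1: → [18,28),[12,22); WM=19
i=12 t=24 v=5: → [24,34),[18,28); WM=19
i=13 t=28 v=4: → [24,34); WM=25; [12,22) fires=7
i=14 t=24 v=9: → [24,34),[18,28); WM=25
i=15 t=31 v=1: → [30,40),[24,34); WM=28; [18,28) fires=9
i=16 t=31 v=4: → [30,40),[24,34); WM=28
i=17 t=31 v=5: → [30,40),[24,34); WM=28
i=18 t=35 v=4: → [30,40); WM=28
i=19 t=36 v=4: → [36,46),[30,40); WM=33
i=20 t=39 v=2: → [36,46),[30,40); WM=33
i=21 t=39 v=7: → [36,46),[30,40); WM=36; [24,34) fires=9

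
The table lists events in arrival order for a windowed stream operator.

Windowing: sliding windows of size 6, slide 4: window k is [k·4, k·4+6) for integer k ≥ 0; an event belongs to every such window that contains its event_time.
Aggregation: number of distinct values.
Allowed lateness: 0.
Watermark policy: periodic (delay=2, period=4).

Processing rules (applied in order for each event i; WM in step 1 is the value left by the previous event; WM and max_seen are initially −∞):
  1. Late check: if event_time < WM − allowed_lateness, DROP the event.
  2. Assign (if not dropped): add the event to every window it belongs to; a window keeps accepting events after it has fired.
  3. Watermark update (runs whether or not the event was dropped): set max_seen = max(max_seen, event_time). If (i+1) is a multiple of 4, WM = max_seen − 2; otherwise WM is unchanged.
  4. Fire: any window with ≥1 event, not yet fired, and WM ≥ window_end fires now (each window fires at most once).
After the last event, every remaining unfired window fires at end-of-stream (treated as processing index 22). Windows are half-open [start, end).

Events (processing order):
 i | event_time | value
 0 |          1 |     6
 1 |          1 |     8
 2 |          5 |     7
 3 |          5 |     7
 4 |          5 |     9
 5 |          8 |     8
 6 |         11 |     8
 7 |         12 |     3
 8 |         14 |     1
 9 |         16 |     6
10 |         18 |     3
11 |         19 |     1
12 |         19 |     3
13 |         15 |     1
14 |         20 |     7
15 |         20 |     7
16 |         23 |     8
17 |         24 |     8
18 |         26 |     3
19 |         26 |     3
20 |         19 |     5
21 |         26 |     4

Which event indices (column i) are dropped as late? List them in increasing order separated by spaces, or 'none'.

13 20

i=0 t=1 v=6: → [0,6); WM=−∞
i=1 t=1 v=8: → [0,6); WM=−∞
i=2 t=5 v=7: → [4,10),[0,6); WM=−∞
i=3 t=5 v=7: → [4,10),[0,6); WM=3
i=4 t=5 v=9: → [4,10),[0,6); WM=3
i=5 t=8 v=8: → [8,14),[4,10); WM=3
i=6 t=11 v=8: → [8,14); WM=3
i=7 t=12 v=3: → [12,18),[8,14); WM=10; [0,6) fires=4 [4,10) fires=3
i=8 t=14 v=1: → [12,18); WM=10
i=9 t=16 v=6: → [16,22),[12,18); WM=10
i=10 t=18 v=3: → [16,22); WM=10
i=11 t=19 v=1: → [16,22); WM=17; [8,14) fires=2
i=12 t=19 v=3: → [16,22); WM=17
i=13 t=15 v=1: DROP (t<17-0); WM=17
i=14 t=20 v=7: → [20,26),[16,22); WM=17
i=15 t=20 v=7: → [20,26),[16,22); WM=18; [12,18) fires=3
i=16 t=23 v=8: → [20,26); WM=18
i=17 t=24 v=8: → [24,30),[20,26); WM=18
i=18 t=26 v=3: → [24,30); WM=18
i=19 t=26 v=3: → [24,30); WM=24; [16,22) fires=4
i=20 t=19 v=5: DROP (t<24-0); WM=24
i=21 t=26 v=4: → [24,30); WM=24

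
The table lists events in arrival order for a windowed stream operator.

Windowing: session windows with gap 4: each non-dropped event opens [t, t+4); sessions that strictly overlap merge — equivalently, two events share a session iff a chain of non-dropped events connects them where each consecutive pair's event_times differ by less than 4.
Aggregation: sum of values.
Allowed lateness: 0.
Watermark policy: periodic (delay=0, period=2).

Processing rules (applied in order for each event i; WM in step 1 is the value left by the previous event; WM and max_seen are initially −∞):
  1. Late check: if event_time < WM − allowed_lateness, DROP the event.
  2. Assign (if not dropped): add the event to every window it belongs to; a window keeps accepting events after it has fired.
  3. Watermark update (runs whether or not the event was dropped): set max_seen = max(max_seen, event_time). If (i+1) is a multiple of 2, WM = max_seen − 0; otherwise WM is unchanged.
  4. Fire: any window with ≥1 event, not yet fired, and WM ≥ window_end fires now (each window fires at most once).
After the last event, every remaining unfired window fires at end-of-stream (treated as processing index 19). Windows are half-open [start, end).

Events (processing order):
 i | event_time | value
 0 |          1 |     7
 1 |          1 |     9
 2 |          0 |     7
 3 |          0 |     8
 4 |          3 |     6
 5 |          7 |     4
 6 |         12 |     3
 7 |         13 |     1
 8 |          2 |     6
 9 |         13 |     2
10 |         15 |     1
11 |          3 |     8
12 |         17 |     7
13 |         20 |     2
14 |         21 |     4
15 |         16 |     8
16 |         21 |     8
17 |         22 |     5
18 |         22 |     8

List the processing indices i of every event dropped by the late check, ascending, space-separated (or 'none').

2 3 8 11 15

i=0 t=1 v=7: → [1,5); WM=−∞
i=1 t=1 v=9: → [1,5); WM=1
i=2 t=0 v=7: DROP (t<1-0); WM=1
i=3 t=0 v=8: DROP (t<1-0); WM=1
i=4 t=3 v=6: → [1,7); WM=1
i=5 t=7 v=4: → [7,11); WM=7
i=6 t=12 v=3: → [12,16); WM=7
i=7 t=13 v=1: → [12,17); WM=13
i=8 t=2 v=6: DROP (t<13-0); WM=13
i=9 t=13 v=2: → [12,17); WM=13
i=10 t=15 v=1: → [12,19); WM=13
i=11 t=3 v=8: DROP (t<13-0); WM=15
i=12 t=17 v=7: → [12,21); WM=15
i=13 t=20 v=2: → [12,24); WM=20
i=14 t=21 v=4: → [12,25); WM=20
i=15 t=16 v=8: DROP (t<20-0); WM=21
i=16 t=21 v=8: → [12,25); WM=21
i=17 t=22 v=5: → [12,26); WM=22
i=18 t=22 v=8: → [12,26); WM=22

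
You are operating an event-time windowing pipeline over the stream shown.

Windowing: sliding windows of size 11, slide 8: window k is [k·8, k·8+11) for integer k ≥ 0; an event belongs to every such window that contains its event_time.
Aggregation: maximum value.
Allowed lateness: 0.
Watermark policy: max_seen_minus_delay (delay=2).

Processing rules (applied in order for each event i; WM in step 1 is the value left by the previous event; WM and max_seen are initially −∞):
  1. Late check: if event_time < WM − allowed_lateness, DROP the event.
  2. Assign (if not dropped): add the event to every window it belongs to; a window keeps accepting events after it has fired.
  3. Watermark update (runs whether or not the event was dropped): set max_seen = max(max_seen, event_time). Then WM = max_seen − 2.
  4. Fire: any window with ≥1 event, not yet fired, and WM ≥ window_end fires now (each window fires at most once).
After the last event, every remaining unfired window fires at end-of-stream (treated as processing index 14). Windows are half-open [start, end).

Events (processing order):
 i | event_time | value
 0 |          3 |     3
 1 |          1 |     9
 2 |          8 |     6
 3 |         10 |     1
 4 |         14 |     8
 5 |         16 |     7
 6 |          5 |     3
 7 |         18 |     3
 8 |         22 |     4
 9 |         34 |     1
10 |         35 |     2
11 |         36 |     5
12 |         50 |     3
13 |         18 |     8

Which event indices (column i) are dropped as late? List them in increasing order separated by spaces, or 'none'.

i=0 t=3 v=3: → [0,11); WM=1
i=1 t=1 v=9: → [0,11); WM=1
i=2 t=8 v=6: → [8,19),[0,11); WM=6
i=3 t=10 v=1: → [8,19),[0,11); WM=8
i=4 t=14 v=8: → [8,19); WM=12; [0,11) fires=9
i=5 t=16 v=7: → [16,27),[8,19); WM=14
i=6 t=5 v=3: DROP (t<14-0); WM=14
i=7 t=18 v=3: → [16,27),[8,19); WM=16
i=8 t=22 v=4: → [16,27); WM=20; [8,19) fires=8
i=9 t=34 v=1: → [32,43),[24,35); WM=32; [16,27) fires=7
i=10 t=35 v=2: → [32,43); WM=33
i=11 t=36 v=5: → [32,43); WM=34
i=12 t=50 v=3: → [48,59),[40,51); WM=48; [24,35) fires=1 [32,43) fires=5
i=13 t=18 v=8: DROP (t<48-0); WM=48

6 13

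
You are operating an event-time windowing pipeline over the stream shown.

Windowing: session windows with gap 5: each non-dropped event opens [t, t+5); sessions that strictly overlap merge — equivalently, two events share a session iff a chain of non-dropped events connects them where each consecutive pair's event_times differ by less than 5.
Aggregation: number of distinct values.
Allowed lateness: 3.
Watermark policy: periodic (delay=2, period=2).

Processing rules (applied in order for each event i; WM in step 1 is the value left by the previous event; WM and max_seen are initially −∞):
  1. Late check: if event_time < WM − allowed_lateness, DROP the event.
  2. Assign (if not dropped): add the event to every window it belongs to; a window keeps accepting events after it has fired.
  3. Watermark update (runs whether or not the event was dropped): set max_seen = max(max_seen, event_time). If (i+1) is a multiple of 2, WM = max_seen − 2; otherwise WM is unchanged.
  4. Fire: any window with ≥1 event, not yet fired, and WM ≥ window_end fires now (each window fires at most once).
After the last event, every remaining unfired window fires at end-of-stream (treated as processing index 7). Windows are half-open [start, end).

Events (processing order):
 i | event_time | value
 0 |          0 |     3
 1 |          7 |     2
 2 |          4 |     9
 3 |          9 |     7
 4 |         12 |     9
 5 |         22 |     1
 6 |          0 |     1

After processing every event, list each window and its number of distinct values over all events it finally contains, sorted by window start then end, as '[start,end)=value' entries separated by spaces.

i=0 t=0 v=3: → [0,5); WM=−∞
i=1 t=7 v=2: → [7,12); WM=5
i=2 t=4 v=9: → [0,12); WM=5
i=3 t=9 v=7: → [0,14); WM=7
i=4 t=12 v=9: → [0,17); WM=7
i=5 t=22 v=1: → [22,27); WM=20
i=6 t=0 v=1: DROP (t<20-3); WM=20

[0,17)=4 [22,27)=1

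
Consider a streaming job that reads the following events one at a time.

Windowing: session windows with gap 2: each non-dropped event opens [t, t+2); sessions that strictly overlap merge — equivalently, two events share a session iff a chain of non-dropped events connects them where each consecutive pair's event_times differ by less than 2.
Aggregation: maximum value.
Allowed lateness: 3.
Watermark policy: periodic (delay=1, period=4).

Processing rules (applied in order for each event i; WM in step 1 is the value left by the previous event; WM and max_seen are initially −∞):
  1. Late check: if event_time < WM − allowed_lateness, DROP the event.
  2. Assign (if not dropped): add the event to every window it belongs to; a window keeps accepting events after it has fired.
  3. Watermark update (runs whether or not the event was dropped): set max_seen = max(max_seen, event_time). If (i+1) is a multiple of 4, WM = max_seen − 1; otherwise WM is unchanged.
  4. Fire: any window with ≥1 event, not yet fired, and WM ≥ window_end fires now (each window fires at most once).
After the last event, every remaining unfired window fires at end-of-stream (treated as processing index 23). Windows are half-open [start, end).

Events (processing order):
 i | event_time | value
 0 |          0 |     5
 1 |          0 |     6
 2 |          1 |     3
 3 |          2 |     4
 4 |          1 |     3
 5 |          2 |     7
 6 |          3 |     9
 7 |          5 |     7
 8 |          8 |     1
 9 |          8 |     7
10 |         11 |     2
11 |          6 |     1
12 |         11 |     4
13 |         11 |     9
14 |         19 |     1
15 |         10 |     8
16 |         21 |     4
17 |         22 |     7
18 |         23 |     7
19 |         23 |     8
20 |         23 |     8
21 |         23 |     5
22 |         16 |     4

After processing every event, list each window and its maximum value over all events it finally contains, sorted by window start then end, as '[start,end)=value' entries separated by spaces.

i=0 t=0 v=5: → [0,2); WM=−∞
i=1 t=0 v=6: → [0,2); WM=−∞
i=2 t=1 v=3: → [0,3); WM=−∞
i=3 t=2 v=4: → [0,4); WM=1
i=4 t=1 v=3: → [0,4); WM=1
i=5 t=2 v=7: → [0,4); WM=1
i=6 t=3 v=9: → [0,5); WM=1
i=7 t=5 v=7: → [5,7); WM=4
i=8 t=8 v=1: → [8,10); WM=4
i=9 t=8 v=7: → [8,10); WM=4
i=10 t=11 v=2: → [11,13); WM=4
i=11 t=6 v=1: → [5,8); WM=10
i=12 t=11 v=4: → [11,13); WM=10
i=13 t=11 v=9: → [11,13); WM=10
i=14 t=19 v=1: → [19,21); WM=10
i=15 t=10 v=8: → [10,13); WM=18
i=16 t=21 v=4: → [21,23); WM=18
i=17 t=22 v=7: → [21,24); WM=18
i=18 t=23 v=7: → [21,25); WM=18
i=19 t=23 v=8: → [21,25); WM=22
i=20 t=23 v=8: → [21,25); WM=22
i=21 t=23 v=5: → [21,25); WM=22
i=22 t=16 v=4: DROP (t<22-3); WM=22

[0,5)=9 [5,8)=7 [8,10)=7 [10,13)=9 [19,21)=1 [21,25)=8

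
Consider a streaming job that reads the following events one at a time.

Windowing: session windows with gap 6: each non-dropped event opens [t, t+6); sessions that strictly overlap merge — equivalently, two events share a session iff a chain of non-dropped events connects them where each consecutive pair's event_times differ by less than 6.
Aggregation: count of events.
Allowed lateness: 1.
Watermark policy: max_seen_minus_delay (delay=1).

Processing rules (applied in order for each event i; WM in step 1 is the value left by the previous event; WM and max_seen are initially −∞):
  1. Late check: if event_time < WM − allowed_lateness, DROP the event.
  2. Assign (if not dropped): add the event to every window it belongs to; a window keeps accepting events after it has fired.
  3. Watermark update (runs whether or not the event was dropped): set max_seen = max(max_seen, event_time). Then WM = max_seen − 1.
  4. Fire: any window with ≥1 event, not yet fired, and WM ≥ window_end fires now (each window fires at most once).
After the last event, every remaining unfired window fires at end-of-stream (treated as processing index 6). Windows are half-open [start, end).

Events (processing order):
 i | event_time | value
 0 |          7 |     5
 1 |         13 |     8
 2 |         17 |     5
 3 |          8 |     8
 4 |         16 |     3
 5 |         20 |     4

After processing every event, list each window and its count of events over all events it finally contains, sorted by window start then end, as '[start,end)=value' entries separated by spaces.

i=0 t=7 v=5: → [7,13); WM=6
i=1 t=13 v=8: → [13,19); WM=12
i=2 t=17 v=5: → [13,23); WM=16
i=3 t=8 v=8: DROP (t<16-1); WM=16
i=4 t=16 v=3: → [13,23); WM=16
i=5 t=20 v=4: → [13,26); WM=19

[7,13)=1 [13,26)=4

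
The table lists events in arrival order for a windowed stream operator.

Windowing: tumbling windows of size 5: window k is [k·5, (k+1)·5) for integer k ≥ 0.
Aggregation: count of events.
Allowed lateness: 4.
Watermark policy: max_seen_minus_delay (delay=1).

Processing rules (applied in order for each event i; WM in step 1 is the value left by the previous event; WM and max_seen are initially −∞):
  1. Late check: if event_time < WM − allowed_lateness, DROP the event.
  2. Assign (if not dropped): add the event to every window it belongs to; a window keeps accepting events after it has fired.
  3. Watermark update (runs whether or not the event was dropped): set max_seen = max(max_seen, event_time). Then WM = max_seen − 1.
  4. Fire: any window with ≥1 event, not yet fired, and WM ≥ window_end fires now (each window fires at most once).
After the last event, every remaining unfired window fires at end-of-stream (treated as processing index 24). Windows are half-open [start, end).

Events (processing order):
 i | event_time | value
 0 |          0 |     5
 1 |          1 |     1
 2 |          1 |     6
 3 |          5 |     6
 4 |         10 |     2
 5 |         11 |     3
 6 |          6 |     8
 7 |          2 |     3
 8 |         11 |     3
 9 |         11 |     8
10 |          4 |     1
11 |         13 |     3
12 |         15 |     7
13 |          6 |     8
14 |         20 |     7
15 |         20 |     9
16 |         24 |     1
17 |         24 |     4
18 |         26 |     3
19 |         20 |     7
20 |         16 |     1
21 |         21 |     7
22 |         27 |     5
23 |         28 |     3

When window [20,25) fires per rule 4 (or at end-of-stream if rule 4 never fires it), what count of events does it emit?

4

i=0 t=0 v=5: → [0,5); WM=-1
i=1 t=1 v=1: → [0,5); WM=0
i=2 t=1 v=6: → [0,5); WM=0
i=3 t=5 v=6: → [5,10); WM=4
i=4 t=10 v=2: → [10,15); WM=9; [0,5) fires=3
i=5 t=11 v=3: → [10,15); WM=10; [5,10) fires=1
i=6 t=6 v=8: → [5,10); WM=10
i=7 t=2 v=3: DROP (t<10-4); WM=10
i=8 t=11 v=3: → [10,15); WM=10
i=9 t=11 v=8: → [10,15); WM=10
i=10 t=4 v=1: DROP (t<10-4); WM=10
i=11 t=13 v=3: → [10,15); WM=12
i=12 t=15 v=7: → [15,20); WM=14
i=13 t=6 v=8: DROP (t<14-4); WM=14
i=14 t=20 v=7: → [20,25); WM=19; [10,15) fires=5
i=15 t=20 v=9: → [20,25); WM=19
i=16 t=24 v=1: → [20,25); WM=23; [15,20) fires=1
i=17 t=24 v=4: → [20,25); WM=23
i=18 t=26 v=3: → [25,30); WM=25; [20,25) fires=4
i=19 t=20 v=7: DROP (t<25-4); WM=25
i=20 t=16 v=1: DROP (t<25-4); WM=25
i=21 t=21 v=7: → [20,25); WM=25
i=22 t=27 v=5: → [25,30); WM=26
i=23 t=28 v=3: → [25,30); WM=27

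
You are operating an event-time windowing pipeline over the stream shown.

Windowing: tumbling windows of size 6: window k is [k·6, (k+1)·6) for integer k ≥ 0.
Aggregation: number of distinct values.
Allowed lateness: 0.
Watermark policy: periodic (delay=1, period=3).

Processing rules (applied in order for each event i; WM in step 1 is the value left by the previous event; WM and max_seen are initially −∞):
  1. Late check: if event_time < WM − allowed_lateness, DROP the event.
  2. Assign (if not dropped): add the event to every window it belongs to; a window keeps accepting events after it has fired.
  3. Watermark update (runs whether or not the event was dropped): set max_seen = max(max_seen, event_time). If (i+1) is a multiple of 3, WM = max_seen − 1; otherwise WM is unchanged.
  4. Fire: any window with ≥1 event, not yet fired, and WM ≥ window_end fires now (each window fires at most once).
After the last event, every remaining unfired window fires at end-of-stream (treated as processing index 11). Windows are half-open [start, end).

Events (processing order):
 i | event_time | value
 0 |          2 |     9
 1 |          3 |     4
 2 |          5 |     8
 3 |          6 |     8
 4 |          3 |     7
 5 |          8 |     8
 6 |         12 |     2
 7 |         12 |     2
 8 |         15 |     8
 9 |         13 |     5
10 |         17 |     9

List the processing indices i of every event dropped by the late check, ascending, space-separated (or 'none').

i=0 t=2 v=9: → [0,6); WM=−∞
i=1 t=3 v=4: → [0,6); WM=−∞
i=2 t=5 v=8: → [0,6); WM=4
i=3 t=6 v=8: → [6,12); WM=4
i=4 t=3 v=7: DROP (t<4-0); WM=4
i=5 t=8 v=8: → [6,12); WM=7; [0,6) fires=3
i=6 t=12 v=2: → [12,18); WM=7
i=7 t=12 v=2: → [12,18); WM=7
i=8 t=15 v=8: → [12,18); WM=14; [6,12) fires=1
i=9 t=13 v=5: DROP (t<14-0); WM=14
i=10 t=17 v=9: → [12,18); WM=14

4 9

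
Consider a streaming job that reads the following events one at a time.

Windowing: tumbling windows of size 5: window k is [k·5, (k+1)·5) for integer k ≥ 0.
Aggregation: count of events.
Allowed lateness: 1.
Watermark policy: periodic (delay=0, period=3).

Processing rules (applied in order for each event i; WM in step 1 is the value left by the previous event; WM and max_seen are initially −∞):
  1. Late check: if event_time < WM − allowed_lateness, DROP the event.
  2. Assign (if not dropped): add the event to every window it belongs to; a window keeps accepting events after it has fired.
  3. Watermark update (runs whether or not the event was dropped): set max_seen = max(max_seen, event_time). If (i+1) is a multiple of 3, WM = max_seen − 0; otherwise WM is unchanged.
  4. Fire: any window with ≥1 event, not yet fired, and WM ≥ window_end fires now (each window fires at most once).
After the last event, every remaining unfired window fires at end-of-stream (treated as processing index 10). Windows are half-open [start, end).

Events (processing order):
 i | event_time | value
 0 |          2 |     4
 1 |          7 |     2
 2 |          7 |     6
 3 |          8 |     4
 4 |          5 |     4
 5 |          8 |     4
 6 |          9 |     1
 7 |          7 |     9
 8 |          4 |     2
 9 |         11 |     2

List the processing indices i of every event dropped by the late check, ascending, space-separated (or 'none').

4 8

i=0 t=2 v=4: → [0,5); WM=−∞
i=1 t=7 v=2: → [5,10); WM=−∞
i=2 t=7 v=6: → [5,10); WM=7; [0,5) fires=1
i=3 t=8 v=4: → [5,10); WM=7
i=4 t=5 v=4: DROP (t<7-1); WM=7
i=5 t=8 v=4: → [5,10); WM=8
i=6 t=9 v=1: → [5,10); WM=8
i=7 t=7 v=9: → [5,10); WM=8
i=8 t=4 v=2: DROP (t<8-1); WM=9
i=9 t=11 v=2: → [10,15); WM=9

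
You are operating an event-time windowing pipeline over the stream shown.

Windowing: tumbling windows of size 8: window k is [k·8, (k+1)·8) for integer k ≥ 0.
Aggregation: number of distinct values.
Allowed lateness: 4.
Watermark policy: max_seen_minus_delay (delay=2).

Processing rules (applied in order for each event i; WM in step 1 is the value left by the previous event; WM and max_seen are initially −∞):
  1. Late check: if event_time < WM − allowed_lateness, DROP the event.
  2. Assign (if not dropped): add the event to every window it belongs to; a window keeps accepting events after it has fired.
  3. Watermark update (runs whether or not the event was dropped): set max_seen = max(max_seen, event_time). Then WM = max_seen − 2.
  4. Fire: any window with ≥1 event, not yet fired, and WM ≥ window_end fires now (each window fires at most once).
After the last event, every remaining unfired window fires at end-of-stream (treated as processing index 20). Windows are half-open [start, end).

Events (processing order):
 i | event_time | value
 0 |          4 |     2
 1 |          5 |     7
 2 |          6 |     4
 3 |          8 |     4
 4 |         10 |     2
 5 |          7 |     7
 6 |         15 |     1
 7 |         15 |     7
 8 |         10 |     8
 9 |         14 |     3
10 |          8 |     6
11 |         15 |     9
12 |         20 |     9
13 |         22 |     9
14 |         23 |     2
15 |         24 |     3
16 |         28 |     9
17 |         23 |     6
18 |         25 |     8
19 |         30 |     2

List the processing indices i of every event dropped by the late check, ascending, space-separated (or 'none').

i=0 t=4 v=2: → [0,8); WM=2
i=1 t=5 v=7: → [0,8); WM=3
i=2 t=6 v=4: → [0,8); WM=4
i=3 t=8 v=4: → [8,16); WM=6
i=4 t=10 v=2: → [8,16); WM=8; [0,8) fires=3
i=5 t=7 v=7: → [0,8); WM=8
i=6 t=15 v=1: → [8,16); WM=13
i=7 t=15 v=7: → [8,16); WM=13
i=8 t=10 v=8: → [8,16); WM=13
i=9 t=14 v=3: → [8,16); WM=13
i=10 t=8 v=6: DROP (t<13-4); WM=13
i=11 t=15 v=9: → [8,16); WM=13
i=12 t=20 v=9: → [16,24); WM=18; [8,16) fires=7
i=13 t=22 v=9: → [16,24); WM=20
i=14 t=23 v=2: → [16,24); WM=21
i=15 t=24 v=3: → [24,32); WM=22
i=16 t=28 v=9: → [24,32); WM=26; [16,24) fires=2
i=17 t=23 v=6: → [16,24); WM=26
i=18 t=25 v=8: → [24,32); WM=26
i=19 t=30 v=2: → [24,32); WM=28

10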